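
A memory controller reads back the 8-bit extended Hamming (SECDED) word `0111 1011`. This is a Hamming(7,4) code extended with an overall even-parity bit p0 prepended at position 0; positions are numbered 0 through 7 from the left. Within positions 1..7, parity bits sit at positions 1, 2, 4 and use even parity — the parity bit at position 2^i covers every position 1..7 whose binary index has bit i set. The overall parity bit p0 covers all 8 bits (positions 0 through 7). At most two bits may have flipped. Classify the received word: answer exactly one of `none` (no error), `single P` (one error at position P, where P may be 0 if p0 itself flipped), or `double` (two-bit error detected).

double

s1: b1⊕b3⊕b5⊕b7 = 1⊕1⊕0⊕1 = 1
s2: b2⊕b3⊕b6⊕b7 = 1⊕1⊕1⊕1 = 0
s4: b4⊕b5⊕b6⊕b7 = 1⊕0⊕1⊕1 = 1
Syndrome (s4...s1) = 101 → position 5.
Overall parity (XOR of all 8 bits, including p0): 0⊕1⊕1⊕1⊕1⊕0⊕1⊕1 = 0
Overall=0, syndrome position=5 → double-bit error detected (uncorrectable).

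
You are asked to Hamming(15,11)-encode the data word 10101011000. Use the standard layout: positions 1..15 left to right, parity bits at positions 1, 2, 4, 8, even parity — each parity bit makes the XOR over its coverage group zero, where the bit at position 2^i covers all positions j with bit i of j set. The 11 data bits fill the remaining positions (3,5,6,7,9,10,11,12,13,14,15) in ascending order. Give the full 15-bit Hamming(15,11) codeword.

111001011011000

Place data bits at non-power-of-two positions: b3=1, b5=0, b6=1, b7=0, b9=1, b10=0, b11=1, b12=1, b13=0, b14=0, b15=0.
p1 = XOR of data positions {3,5,7,9,11,13,15} = 1⊕0⊕0⊕1⊕1⊕0⊕0 = 1
p2 = XOR of data positions {3,6,7,10,11,14,15} = 1⊕1⊕0⊕0⊕1⊕0⊕0 = 1
p4 = XOR of data positions {5,6,7,12,13,14,15} = 0⊕1⊕0⊕1⊕0⊕0⊕0 = 0
p8 = XOR of data positions {9,10,11,12,13,14,15} = 1⊕0⊕1⊕1⊕0⊕0⊕0 = 1
Codeword b1..b15 = 111001011011000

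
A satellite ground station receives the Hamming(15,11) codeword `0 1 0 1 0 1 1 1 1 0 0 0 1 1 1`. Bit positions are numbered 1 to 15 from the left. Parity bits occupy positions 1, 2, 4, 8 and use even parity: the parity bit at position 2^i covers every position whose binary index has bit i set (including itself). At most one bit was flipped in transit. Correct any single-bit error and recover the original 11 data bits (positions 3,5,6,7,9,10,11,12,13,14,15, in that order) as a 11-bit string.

s1: b1⊕b3⊕b5⊕b7⊕b9⊕b11⊕b13⊕b15 = 0⊕0⊕0⊕1⊕1⊕0⊕1⊕1 = 0
s2: b2⊕b3⊕b6⊕b7⊕b10⊕b11⊕b14⊕b15 = 1⊕0⊕1⊕1⊕0⊕0⊕1⊕1 = 1
s4: b4⊕b5⊕b6⊕b7⊕b12⊕b13⊕b14⊕b15 = 1⊕0⊕1⊕1⊕0⊕1⊕1⊕1 = 0
s8: b8⊕b9⊕b10⊕b11⊕b12⊕b13⊕b14⊕b15 = 1⊕1⊕0⊕0⊕0⊕1⊕1⊕1 = 1
Syndrome (s8...s1) = 1010 → position 10.
Flip bit 10: corrected codeword = 010101111100111
Data bits at positions 3,5,6,7,9,10,11,12,13,14,15: 00111100111

00111100111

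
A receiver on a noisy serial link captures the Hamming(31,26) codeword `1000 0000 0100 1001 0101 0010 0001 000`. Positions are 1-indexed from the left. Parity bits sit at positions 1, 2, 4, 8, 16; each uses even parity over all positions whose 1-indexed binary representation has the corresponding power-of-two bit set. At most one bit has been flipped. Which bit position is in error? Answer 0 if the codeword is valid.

27

s1: b1⊕b3⊕b5⊕b7⊕b9⊕b11⊕b13⊕b15⊕b17⊕b19⊕b21⊕b23⊕b25⊕b27⊕b29⊕b31 = 1⊕0⊕0⊕0⊕0⊕0⊕1⊕0⊕0⊕0⊕0⊕1⊕0⊕0⊕0⊕0 = 1
s2: b2⊕b3⊕b6⊕b7⊕b10⊕b11⊕b14⊕b15⊕b18⊕b19⊕b22⊕b23⊕b26⊕b27⊕b30⊕b31 = 0⊕0⊕0⊕0⊕1⊕0⊕0⊕0⊕1⊕0⊕0⊕1⊕0⊕0⊕0⊕0 = 1
s4: b4⊕b5⊕b6⊕b7⊕b12⊕b13⊕b14⊕b15⊕b20⊕b21⊕b22⊕b23⊕b28⊕b29⊕b30⊕b31 = 0⊕0⊕0⊕0⊕0⊕1⊕0⊕0⊕1⊕0⊕0⊕1⊕1⊕0⊕0⊕0 = 0
s8: b8⊕b9⊕b10⊕b11⊕b12⊕b13⊕b14⊕b15⊕b24⊕b25⊕b26⊕b27⊕b28⊕b29⊕b30⊕b31 = 0⊕0⊕1⊕0⊕0⊕1⊕0⊕0⊕0⊕0⊕0⊕0⊕1⊕0⊕0⊕0 = 1
s16: b16⊕b17⊕b18⊕b19⊕b20⊕b21⊕b22⊕b23⊕b24⊕b25⊕b26⊕b27⊕b28⊕b29⊕b30⊕b31 = 1⊕0⊕1⊕0⊕1⊕0⊕0⊕1⊕0⊕0⊕0⊕0⊕1⊕0⊕0⊕0 = 1
Syndrome (s16...s1) = 11011 → position 27.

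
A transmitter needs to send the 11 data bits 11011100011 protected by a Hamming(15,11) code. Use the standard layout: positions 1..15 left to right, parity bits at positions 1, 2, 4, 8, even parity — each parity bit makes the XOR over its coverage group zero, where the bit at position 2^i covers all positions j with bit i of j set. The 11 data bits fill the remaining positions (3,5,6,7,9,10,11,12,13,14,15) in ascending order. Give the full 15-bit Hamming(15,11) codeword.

111010101100011

Place data bits at non-power-of-two positions: b3=1, b5=1, b6=0, b7=1, b9=1, b10=1, b11=0, b12=0, b13=0, b14=1, b15=1.
p1 = XOR of data positions {3,5,7,9,11,13,15} = 1⊕1⊕1⊕1⊕0⊕0⊕1 = 1
p2 = XOR of data positions {3,6,7,10,11,14,15} = 1⊕0⊕1⊕1⊕0⊕1⊕1 = 1
p4 = XOR of data positions {5,6,7,12,13,14,15} = 1⊕0⊕1⊕0⊕0⊕1⊕1 = 0
p8 = XOR of data positions {9,10,11,12,13,14,15} = 1⊕1⊕0⊕0⊕0⊕1⊕1 = 0
Codeword b1..b15 = 111010101100011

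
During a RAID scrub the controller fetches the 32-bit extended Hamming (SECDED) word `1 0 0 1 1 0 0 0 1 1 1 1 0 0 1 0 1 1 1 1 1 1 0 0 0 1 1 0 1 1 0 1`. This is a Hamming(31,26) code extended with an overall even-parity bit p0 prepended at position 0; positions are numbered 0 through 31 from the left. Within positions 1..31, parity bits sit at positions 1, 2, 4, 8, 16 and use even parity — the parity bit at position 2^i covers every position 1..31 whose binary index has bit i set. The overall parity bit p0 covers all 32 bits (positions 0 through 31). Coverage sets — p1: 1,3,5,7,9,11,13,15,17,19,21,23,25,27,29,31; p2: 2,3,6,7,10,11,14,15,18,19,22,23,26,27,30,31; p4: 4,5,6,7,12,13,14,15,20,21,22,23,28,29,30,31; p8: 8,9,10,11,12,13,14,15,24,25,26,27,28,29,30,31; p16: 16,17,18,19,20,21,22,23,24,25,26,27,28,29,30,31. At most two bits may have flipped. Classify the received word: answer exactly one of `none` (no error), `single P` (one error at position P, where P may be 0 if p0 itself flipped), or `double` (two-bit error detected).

single 21

s1: b1⊕b3⊕b5⊕b7⊕b9⊕b11⊕b13⊕b15⊕b17⊕b19⊕b21⊕b23⊕b25⊕b27⊕b29⊕b31 = 0⊕1⊕0⊕0⊕1⊕1⊕0⊕0⊕1⊕1⊕1⊕0⊕1⊕0⊕1⊕1 = 1
s2: b2⊕b3⊕b6⊕b7⊕b10⊕b11⊕b14⊕b15⊕b18⊕b19⊕b22⊕b23⊕b26⊕b27⊕b30⊕b31 = 0⊕1⊕0⊕0⊕1⊕1⊕1⊕0⊕1⊕1⊕0⊕0⊕1⊕0⊕0⊕1 = 0
s4: b4⊕b5⊕b6⊕b7⊕b12⊕b13⊕b14⊕b15⊕b20⊕b21⊕b22⊕b23⊕b28⊕b29⊕b30⊕b31 = 1⊕0⊕0⊕0⊕0⊕0⊕1⊕0⊕1⊕1⊕0⊕0⊕1⊕1⊕0⊕1 = 1
s8: b8⊕b9⊕b10⊕b11⊕b12⊕b13⊕b14⊕b15⊕b24⊕b25⊕b26⊕b27⊕b28⊕b29⊕b30⊕b31 = 1⊕1⊕1⊕1⊕0⊕0⊕1⊕0⊕0⊕1⊕1⊕0⊕1⊕1⊕0⊕1 = 0
s16: b16⊕b17⊕b18⊕b19⊕b20⊕b21⊕b22⊕b23⊕b24⊕b25⊕b26⊕b27⊕b28⊕b29⊕b30⊕b31 = 1⊕1⊕1⊕1⊕1⊕1⊕0⊕0⊕0⊕1⊕1⊕0⊕1⊕1⊕0⊕1 = 1
Syndrome (s16...s1) = 10101 → position 21.
Overall parity (XOR of all 32 bits, including p0): 1⊕0⊕0⊕1⊕1⊕0⊕0⊕0⊕1⊕1⊕1⊕1⊕0⊕0⊕1⊕0⊕1⊕1⊕1⊕1⊕1⊕1⊕0⊕0⊕0⊕1⊕1⊕0⊕1⊕1⊕0⊕1 = 1
Overall=1, syndrome position=21 → single-bit error at position 21.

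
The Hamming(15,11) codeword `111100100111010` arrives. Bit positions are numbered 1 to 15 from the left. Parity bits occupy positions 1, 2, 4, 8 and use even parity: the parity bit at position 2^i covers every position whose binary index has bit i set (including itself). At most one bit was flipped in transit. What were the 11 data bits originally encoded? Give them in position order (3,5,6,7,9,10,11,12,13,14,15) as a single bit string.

10010111010

s1: b1⊕b3⊕b5⊕b7⊕b9⊕b11⊕b13⊕b15 = 1⊕1⊕0⊕1⊕0⊕1⊕0⊕0 = 0
s2: b2⊕b3⊕b6⊕b7⊕b10⊕b11⊕b14⊕b15 = 1⊕1⊕0⊕1⊕1⊕1⊕1⊕0 = 0
s4: b4⊕b5⊕b6⊕b7⊕b12⊕b13⊕b14⊕b15 = 1⊕0⊕0⊕1⊕1⊕0⊕1⊕0 = 0
s8: b8⊕b9⊕b10⊕b11⊕b12⊕b13⊕b14⊕b15 = 0⊕0⊕1⊕1⊕1⊕0⊕1⊕0 = 0
Syndrome (s8...s1) = 0000 → position 0 (no error).
No correction needed.
Data bits at positions 3,5,6,7,9,10,11,12,13,14,15: 10010111010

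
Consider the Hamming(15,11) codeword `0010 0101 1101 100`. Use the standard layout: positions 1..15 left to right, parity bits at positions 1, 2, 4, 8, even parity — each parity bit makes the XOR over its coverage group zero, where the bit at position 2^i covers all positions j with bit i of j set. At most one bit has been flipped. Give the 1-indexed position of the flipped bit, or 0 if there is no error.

15

s1: b1⊕b3⊕b5⊕b7⊕b9⊕b11⊕b13⊕b15 = 0⊕1⊕0⊕0⊕1⊕0⊕1⊕0 = 1
s2: b2⊕b3⊕b6⊕b7⊕b10⊕b11⊕b14⊕b15 = 0⊕1⊕1⊕0⊕1⊕0⊕0⊕0 = 1
s4: b4⊕b5⊕b6⊕b7⊕b12⊕b13⊕b14⊕b15 = 0⊕0⊕1⊕0⊕1⊕1⊕0⊕0 = 1
s8: b8⊕b9⊕b10⊕b11⊕b12⊕b13⊕b14⊕b15 = 1⊕1⊕1⊕0⊕1⊕1⊕0⊕0 = 1
Syndrome (s8...s1) = 1111 → position 15.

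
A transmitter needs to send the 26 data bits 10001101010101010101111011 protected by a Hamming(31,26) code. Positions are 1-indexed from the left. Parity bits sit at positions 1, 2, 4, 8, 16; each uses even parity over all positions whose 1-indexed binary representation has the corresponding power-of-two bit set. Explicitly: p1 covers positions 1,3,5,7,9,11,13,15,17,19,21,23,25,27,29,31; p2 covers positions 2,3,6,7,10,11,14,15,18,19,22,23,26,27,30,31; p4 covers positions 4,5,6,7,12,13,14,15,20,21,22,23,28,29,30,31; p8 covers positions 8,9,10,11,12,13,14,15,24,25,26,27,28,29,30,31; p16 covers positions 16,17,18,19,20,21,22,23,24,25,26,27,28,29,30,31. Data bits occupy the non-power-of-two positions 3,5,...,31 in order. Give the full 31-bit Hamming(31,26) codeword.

Place data bits at non-power-of-two positions: b3=1, b5=0, b6=0, b7=0, b9=1, b10=1, b11=0, b12=1, b13=0, b14=1, b15=0, b17=1, b18=0, b19=1, b20=0, b21=1, b22=0, b23=1, b24=0, b25=1, b26=1, b27=1, b28=1, b29=0, b30=1, b31=1.
p1 = XOR of data positions {3,5,7,9,11,13,15,17,19,21,23,25,27,29,31} = 1⊕0⊕0⊕1⊕0⊕0⊕0⊕1⊕1⊕1⊕1⊕1⊕1⊕0⊕1 = 1
p2 = XOR of data positions {3,6,7,10,11,14,15,18,19,22,23,26,27,30,31} = 1⊕0⊕0⊕1⊕0⊕1⊕0⊕0⊕1⊕0⊕1⊕1⊕1⊕1⊕1 = 1
p4 = XOR of data positions {5,6,7,12,13,14,15,20,21,22,23,28,29,30,31} = 0⊕0⊕0⊕1⊕0⊕1⊕0⊕0⊕1⊕0⊕1⊕1⊕0⊕1⊕1 = 1
p8 = XOR of data positions {9,10,11,12,13,14,15,24,25,26,27,28,29,30,31} = 1⊕1⊕0⊕1⊕0⊕1⊕0⊕0⊕1⊕1⊕1⊕1⊕0⊕1⊕1 = 0
p16 = XOR of data positions {17,18,19,20,21,22,23,24,25,26,27,28,29,30,31} = 1⊕0⊕1⊕0⊕1⊕0⊕1⊕0⊕1⊕1⊕1⊕1⊕0⊕1⊕1 = 0
Codeword b1..b31 = 1111000011010100101010101111011

1111000011010100101010101111011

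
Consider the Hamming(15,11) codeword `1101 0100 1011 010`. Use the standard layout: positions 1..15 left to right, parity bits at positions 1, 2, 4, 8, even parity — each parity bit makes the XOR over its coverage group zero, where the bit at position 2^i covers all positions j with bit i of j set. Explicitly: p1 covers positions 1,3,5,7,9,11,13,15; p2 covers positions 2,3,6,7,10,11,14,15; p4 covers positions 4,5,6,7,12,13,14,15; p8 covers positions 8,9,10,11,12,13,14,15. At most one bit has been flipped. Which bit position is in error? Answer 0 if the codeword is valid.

s1: b1⊕b3⊕b5⊕b7⊕b9⊕b11⊕b13⊕b15 = 1⊕0⊕0⊕0⊕1⊕1⊕0⊕0 = 1
s2: b2⊕b3⊕b6⊕b7⊕b10⊕b11⊕b14⊕b15 = 1⊕0⊕1⊕0⊕0⊕1⊕1⊕0 = 0
s4: b4⊕b5⊕b6⊕b7⊕b12⊕b13⊕b14⊕b15 = 1⊕0⊕1⊕0⊕1⊕0⊕1⊕0 = 0
s8: b8⊕b9⊕b10⊕b11⊕b12⊕b13⊕b14⊕b15 = 0⊕1⊕0⊕1⊕1⊕0⊕1⊕0 = 0
Syndrome (s8...s1) = 0001 → position 1.

1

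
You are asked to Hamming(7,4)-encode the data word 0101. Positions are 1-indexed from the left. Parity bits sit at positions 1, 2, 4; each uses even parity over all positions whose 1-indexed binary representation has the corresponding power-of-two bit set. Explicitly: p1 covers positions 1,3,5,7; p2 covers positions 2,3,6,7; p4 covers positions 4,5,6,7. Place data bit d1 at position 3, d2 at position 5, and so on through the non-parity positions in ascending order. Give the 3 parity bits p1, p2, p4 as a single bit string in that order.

010

Place data bits at non-power-of-two positions: b3=0, b5=1, b6=0, b7=1.
p1 = XOR of data positions {3,5,7} = 0⊕1⊕1 = 0
p2 = XOR of data positions {3,6,7} = 0⊕0⊕1 = 1
p4 = XOR of data positions {5,6,7} = 1⊕0⊕1 = 0
Parity bits p1,p2,p4 = 010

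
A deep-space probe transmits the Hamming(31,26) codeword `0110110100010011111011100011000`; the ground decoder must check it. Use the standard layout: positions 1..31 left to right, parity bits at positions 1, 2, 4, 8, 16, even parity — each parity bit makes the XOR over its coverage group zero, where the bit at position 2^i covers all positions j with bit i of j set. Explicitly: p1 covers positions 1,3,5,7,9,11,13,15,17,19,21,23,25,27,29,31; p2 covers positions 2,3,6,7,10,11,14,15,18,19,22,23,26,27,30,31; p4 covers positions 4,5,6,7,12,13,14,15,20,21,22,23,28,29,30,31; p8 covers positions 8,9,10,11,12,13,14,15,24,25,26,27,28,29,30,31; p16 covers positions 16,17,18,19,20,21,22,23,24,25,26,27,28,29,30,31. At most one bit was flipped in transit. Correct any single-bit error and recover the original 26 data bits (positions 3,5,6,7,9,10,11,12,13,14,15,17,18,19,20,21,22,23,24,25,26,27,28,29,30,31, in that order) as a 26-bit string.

s1: b1⊕b3⊕b5⊕b7⊕b9⊕b11⊕b13⊕b15⊕b17⊕b19⊕b21⊕b23⊕b25⊕b27⊕b29⊕b31 = 0⊕1⊕1⊕0⊕0⊕0⊕0⊕1⊕1⊕1⊕1⊕1⊕0⊕1⊕0⊕0 = 0
s2: b2⊕b3⊕b6⊕b7⊕b10⊕b11⊕b14⊕b15⊕b18⊕b19⊕b22⊕b23⊕b26⊕b27⊕b30⊕b31 = 1⊕1⊕1⊕0⊕0⊕0⊕0⊕1⊕1⊕1⊕1⊕1⊕0⊕1⊕0⊕0 = 1
s4: b4⊕b5⊕b6⊕b7⊕b12⊕b13⊕b14⊕b15⊕b20⊕b21⊕b22⊕b23⊕b28⊕b29⊕b30⊕b31 = 0⊕1⊕1⊕0⊕1⊕0⊕0⊕1⊕0⊕1⊕1⊕1⊕1⊕0⊕0⊕0 = 0
s8: b8⊕b9⊕b10⊕b11⊕b12⊕b13⊕b14⊕b15⊕b24⊕b25⊕b26⊕b27⊕b28⊕b29⊕b30⊕b31 = 1⊕0⊕0⊕0⊕1⊕0⊕0⊕1⊕0⊕0⊕0⊕1⊕1⊕0⊕0⊕0 = 1
s16: b16⊕b17⊕b18⊕b19⊕b20⊕b21⊕b22⊕b23⊕b24⊕b25⊕b26⊕b27⊕b28⊕b29⊕b30⊕b31 = 1⊕1⊕1⊕1⊕0⊕1⊕1⊕1⊕0⊕0⊕0⊕1⊕1⊕0⊕0⊕0 = 1
Syndrome (s16...s1) = 11010 → position 26.
Flip bit 26: corrected codeword = 0110110100010011111011100111000
Data bits at positions 3,5,6,7,9,10,11,12,13,14,15,17,18,19,20,21,22,23,24,25,26,27,28,29,30,31: 11100001001111011100111000

11100001001111011100111000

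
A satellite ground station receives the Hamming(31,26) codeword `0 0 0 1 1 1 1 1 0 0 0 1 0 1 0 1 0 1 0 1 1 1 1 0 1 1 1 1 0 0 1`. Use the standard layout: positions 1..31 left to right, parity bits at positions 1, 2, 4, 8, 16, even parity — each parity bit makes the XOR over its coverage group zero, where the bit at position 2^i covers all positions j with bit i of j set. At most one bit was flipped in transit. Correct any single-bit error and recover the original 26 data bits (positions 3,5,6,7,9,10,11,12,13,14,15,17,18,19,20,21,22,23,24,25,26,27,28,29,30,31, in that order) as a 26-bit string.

s1: b1⊕b3⊕b5⊕b7⊕b9⊕b11⊕b13⊕b15⊕b17⊕b19⊕b21⊕b23⊕b25⊕b27⊕b29⊕b31 = 0⊕0⊕1⊕1⊕0⊕0⊕0⊕0⊕0⊕0⊕1⊕1⊕1⊕1⊕0⊕1 = 1
s2: b2⊕b3⊕b6⊕b7⊕b10⊕b11⊕b14⊕b15⊕b18⊕b19⊕b22⊕b23⊕b26⊕b27⊕b30⊕b31 = 0⊕0⊕1⊕1⊕0⊕0⊕1⊕0⊕1⊕0⊕1⊕1⊕1⊕1⊕0⊕1 = 1
s4: b4⊕b5⊕b6⊕b7⊕b12⊕b13⊕b14⊕b15⊕b20⊕b21⊕b22⊕b23⊕b28⊕b29⊕b30⊕b31 = 1⊕1⊕1⊕1⊕1⊕0⊕1⊕0⊕1⊕1⊕1⊕1⊕1⊕0⊕0⊕1 = 0
s8: b8⊕b9⊕b10⊕b11⊕b12⊕b13⊕b14⊕b15⊕b24⊕b25⊕b26⊕b27⊕b28⊕b29⊕b30⊕b31 = 1⊕0⊕0⊕0⊕1⊕0⊕1⊕0⊕0⊕1⊕1⊕1⊕1⊕0⊕0⊕1 = 0
s16: b16⊕b17⊕b18⊕b19⊕b20⊕b21⊕b22⊕b23⊕b24⊕b25⊕b26⊕b27⊕b28⊕b29⊕b30⊕b31 = 1⊕0⊕1⊕0⊕1⊕1⊕1⊕1⊕0⊕1⊕1⊕1⊕1⊕0⊕0⊕1 = 1
Syndrome (s16...s1) = 10011 → position 19.
Flip bit 19: corrected codeword = 0001111100010101011111101111001
Data bits at positions 3,5,6,7,9,10,11,12,13,14,15,17,18,19,20,21,22,23,24,25,26,27,28,29,30,31: 01110001010011111101111001

01110001010011111101111001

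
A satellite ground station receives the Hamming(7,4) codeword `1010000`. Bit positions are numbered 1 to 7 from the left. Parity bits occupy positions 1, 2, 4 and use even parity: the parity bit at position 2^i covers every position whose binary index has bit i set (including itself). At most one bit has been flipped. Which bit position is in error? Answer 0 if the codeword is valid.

2

s1: b1⊕b3⊕b5⊕b7 = 1⊕1⊕0⊕0 = 0
s2: b2⊕b3⊕b6⊕b7 = 0⊕1⊕0⊕0 = 1
s4: b4⊕b5⊕b6⊕b7 = 0⊕0⊕0⊕0 = 0
Syndrome (s4...s1) = 010 → position 2.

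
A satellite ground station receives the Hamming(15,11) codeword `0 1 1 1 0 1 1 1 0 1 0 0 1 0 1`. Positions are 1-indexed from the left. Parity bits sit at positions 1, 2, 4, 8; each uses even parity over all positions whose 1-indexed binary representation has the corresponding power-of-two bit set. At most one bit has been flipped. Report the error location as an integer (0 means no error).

4

s1: b1⊕b3⊕b5⊕b7⊕b9⊕b11⊕b13⊕b15 = 0⊕1⊕0⊕1⊕0⊕0⊕1⊕1 = 0
s2: b2⊕b3⊕b6⊕b7⊕b10⊕b11⊕b14⊕b15 = 1⊕1⊕1⊕1⊕1⊕0⊕0⊕1 = 0
s4: b4⊕b5⊕b6⊕b7⊕b12⊕b13⊕b14⊕b15 = 1⊕0⊕1⊕1⊕0⊕1⊕0⊕1 = 1
s8: b8⊕b9⊕b10⊕b11⊕b12⊕b13⊕b14⊕b15 = 1⊕0⊕1⊕0⊕0⊕1⊕0⊕1 = 0
Syndrome (s8...s1) = 0100 → position 4.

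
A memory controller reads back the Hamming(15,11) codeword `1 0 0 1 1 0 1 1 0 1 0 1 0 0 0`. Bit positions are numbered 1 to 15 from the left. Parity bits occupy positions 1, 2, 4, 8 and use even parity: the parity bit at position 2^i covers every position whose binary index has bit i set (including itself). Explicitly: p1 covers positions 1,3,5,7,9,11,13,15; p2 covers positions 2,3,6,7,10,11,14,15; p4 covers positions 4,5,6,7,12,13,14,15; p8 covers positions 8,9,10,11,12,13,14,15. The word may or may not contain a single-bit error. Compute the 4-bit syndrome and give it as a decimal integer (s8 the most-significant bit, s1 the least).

s1: b1⊕b3⊕b5⊕b7⊕b9⊕b11⊕b13⊕b15 = 1⊕0⊕1⊕1⊕0⊕0⊕0⊕0 = 1
s2: b2⊕b3⊕b6⊕b7⊕b10⊕b11⊕b14⊕b15 = 0⊕0⊕0⊕1⊕1⊕0⊕0⊕0 = 0
s4: b4⊕b5⊕b6⊕b7⊕b12⊕b13⊕b14⊕b15 = 1⊕1⊕0⊕1⊕1⊕0⊕0⊕0 = 0
s8: b8⊕b9⊕b10⊕b11⊕b12⊕b13⊕b14⊕b15 = 1⊕0⊕1⊕0⊕1⊕0⊕0⊕0 = 1
Syndrome (s8...s1) = 1001 → position 9.

9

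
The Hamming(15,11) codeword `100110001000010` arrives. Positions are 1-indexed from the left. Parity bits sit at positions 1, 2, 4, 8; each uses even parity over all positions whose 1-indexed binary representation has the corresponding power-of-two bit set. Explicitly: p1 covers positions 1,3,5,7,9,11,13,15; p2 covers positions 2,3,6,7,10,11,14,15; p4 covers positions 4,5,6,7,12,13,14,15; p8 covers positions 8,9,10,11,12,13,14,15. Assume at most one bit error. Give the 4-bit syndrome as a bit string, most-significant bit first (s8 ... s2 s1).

0111

s1: b1⊕b3⊕b5⊕b7⊕b9⊕b11⊕b13⊕b15 = 1⊕0⊕1⊕0⊕1⊕0⊕0⊕0 = 1
s2: b2⊕b3⊕b6⊕b7⊕b10⊕b11⊕b14⊕b15 = 0⊕0⊕0⊕0⊕0⊕0⊕1⊕0 = 1
s4: b4⊕b5⊕b6⊕b7⊕b12⊕b13⊕b14⊕b15 = 1⊕1⊕0⊕0⊕0⊕0⊕1⊕0 = 1
s8: b8⊕b9⊕b10⊕b11⊕b12⊕b13⊕b14⊕b15 = 0⊕1⊕0⊕0⊕0⊕0⊕1⊕0 = 0
Syndrome (s8...s1) = 0111 → position 7.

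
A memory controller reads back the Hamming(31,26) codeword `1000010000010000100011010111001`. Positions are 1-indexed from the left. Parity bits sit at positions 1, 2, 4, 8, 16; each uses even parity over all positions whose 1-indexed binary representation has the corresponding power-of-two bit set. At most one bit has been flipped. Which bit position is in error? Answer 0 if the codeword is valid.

3

s1: b1⊕b3⊕b5⊕b7⊕b9⊕b11⊕b13⊕b15⊕b17⊕b19⊕b21⊕b23⊕b25⊕b27⊕b29⊕b31 = 1⊕0⊕0⊕0⊕0⊕0⊕0⊕0⊕1⊕0⊕1⊕0⊕0⊕1⊕0⊕1 = 1
s2: b2⊕b3⊕b6⊕b7⊕b10⊕b11⊕b14⊕b15⊕b18⊕b19⊕b22⊕b23⊕b26⊕b27⊕b30⊕b31 = 0⊕0⊕1⊕0⊕0⊕0⊕0⊕0⊕0⊕0⊕1⊕0⊕1⊕1⊕0⊕1 = 1
s4: b4⊕b5⊕b6⊕b7⊕b12⊕b13⊕b14⊕b15⊕b20⊕b21⊕b22⊕b23⊕b28⊕b29⊕b30⊕b31 = 0⊕0⊕1⊕0⊕1⊕0⊕0⊕0⊕0⊕1⊕1⊕0⊕1⊕0⊕0⊕1 = 0
s8: b8⊕b9⊕b10⊕b11⊕b12⊕b13⊕b14⊕b15⊕b24⊕b25⊕b26⊕b27⊕b28⊕b29⊕b30⊕b31 = 0⊕0⊕0⊕0⊕1⊕0⊕0⊕0⊕1⊕0⊕1⊕1⊕1⊕0⊕0⊕1 = 0
s16: b16⊕b17⊕b18⊕b19⊕b20⊕b21⊕b22⊕b23⊕b24⊕b25⊕b26⊕b27⊕b28⊕b29⊕b30⊕b31 = 0⊕1⊕0⊕0⊕0⊕1⊕1⊕0⊕1⊕0⊕1⊕1⊕1⊕0⊕0⊕1 = 0
Syndrome (s16...s1) = 00011 → position 3.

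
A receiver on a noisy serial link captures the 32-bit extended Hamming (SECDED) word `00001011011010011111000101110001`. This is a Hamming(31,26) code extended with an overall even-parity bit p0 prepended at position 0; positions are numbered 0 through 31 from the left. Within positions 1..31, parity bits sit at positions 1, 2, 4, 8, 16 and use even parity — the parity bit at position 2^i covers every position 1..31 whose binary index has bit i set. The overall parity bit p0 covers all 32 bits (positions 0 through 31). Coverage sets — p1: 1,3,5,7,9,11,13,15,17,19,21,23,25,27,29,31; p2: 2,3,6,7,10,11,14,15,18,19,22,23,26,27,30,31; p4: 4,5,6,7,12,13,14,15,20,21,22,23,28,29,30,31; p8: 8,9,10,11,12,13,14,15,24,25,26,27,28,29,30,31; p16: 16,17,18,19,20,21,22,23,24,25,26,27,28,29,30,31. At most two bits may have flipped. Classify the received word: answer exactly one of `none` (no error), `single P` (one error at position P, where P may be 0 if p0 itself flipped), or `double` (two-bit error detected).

s1: b1⊕b3⊕b5⊕b7⊕b9⊕b11⊕b13⊕b15⊕b17⊕b19⊕b21⊕b23⊕b25⊕b27⊕b29⊕b31 = 0⊕0⊕0⊕1⊕1⊕0⊕0⊕1⊕1⊕1⊕0⊕1⊕1⊕1⊕0⊕1 = 1
s2: b2⊕b3⊕b6⊕b7⊕b10⊕b11⊕b14⊕b15⊕b18⊕b19⊕b22⊕b23⊕b26⊕b27⊕b30⊕b31 = 0⊕0⊕1⊕1⊕1⊕0⊕0⊕1⊕1⊕1⊕0⊕1⊕1⊕1⊕0⊕1 = 0
s4: b4⊕b5⊕b6⊕b7⊕b12⊕b13⊕b14⊕b15⊕b20⊕b21⊕b22⊕b23⊕b28⊕b29⊕b30⊕b31 = 1⊕0⊕1⊕1⊕1⊕0⊕0⊕1⊕0⊕0⊕0⊕1⊕0⊕0⊕0⊕1 = 1
s8: b8⊕b9⊕b10⊕b11⊕b12⊕b13⊕b14⊕b15⊕b24⊕b25⊕b26⊕b27⊕b28⊕b29⊕b30⊕b31 = 0⊕1⊕1⊕0⊕1⊕0⊕0⊕1⊕0⊕1⊕1⊕1⊕0⊕0⊕0⊕1 = 0
s16: b16⊕b17⊕b18⊕b19⊕b20⊕b21⊕b22⊕b23⊕b24⊕b25⊕b26⊕b27⊕b28⊕b29⊕b30⊕b31 = 1⊕1⊕1⊕1⊕0⊕0⊕0⊕1⊕0⊕1⊕1⊕1⊕0⊕0⊕0⊕1 = 1
Syndrome (s16...s1) = 10101 → position 21.
Overall parity (XOR of all 32 bits, including p0): 0⊕0⊕0⊕0⊕1⊕0⊕1⊕1⊕0⊕1⊕1⊕0⊕1⊕0⊕0⊕1⊕1⊕1⊕1⊕1⊕0⊕0⊕0⊕1⊕0⊕1⊕1⊕1⊕0⊕0⊕0⊕1 = 0
Overall=0, syndrome position=21 → double-bit error detected (uncorrectable).

double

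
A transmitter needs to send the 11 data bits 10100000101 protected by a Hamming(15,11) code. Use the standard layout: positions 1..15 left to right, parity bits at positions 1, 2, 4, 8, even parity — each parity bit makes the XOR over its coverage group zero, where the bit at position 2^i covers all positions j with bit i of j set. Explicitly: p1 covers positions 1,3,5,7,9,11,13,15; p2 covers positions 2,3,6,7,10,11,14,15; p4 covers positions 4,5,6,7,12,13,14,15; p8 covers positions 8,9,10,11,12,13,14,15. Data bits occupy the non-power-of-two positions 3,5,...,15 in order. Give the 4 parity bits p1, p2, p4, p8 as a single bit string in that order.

1110

Place data bits at non-power-of-two positions: b3=1, b5=0, b6=1, b7=0, b9=0, b10=0, b11=0, b12=0, b13=1, b14=0, b15=1.
p1 = XOR of data positions {3,5,7,9,11,13,15} = 1⊕0⊕0⊕0⊕0⊕1⊕1 = 1
p2 = XOR of data positions {3,6,7,10,11,14,15} = 1⊕1⊕0⊕0⊕0⊕0⊕1 = 1
p4 = XOR of data positions {5,6,7,12,13,14,15} = 0⊕1⊕0⊕0⊕1⊕0⊕1 = 1
p8 = XOR of data positions {9,10,11,12,13,14,15} = 0⊕0⊕0⊕0⊕1⊕0⊕1 = 0
Parity bits p1,p2,p4,p8 = 1110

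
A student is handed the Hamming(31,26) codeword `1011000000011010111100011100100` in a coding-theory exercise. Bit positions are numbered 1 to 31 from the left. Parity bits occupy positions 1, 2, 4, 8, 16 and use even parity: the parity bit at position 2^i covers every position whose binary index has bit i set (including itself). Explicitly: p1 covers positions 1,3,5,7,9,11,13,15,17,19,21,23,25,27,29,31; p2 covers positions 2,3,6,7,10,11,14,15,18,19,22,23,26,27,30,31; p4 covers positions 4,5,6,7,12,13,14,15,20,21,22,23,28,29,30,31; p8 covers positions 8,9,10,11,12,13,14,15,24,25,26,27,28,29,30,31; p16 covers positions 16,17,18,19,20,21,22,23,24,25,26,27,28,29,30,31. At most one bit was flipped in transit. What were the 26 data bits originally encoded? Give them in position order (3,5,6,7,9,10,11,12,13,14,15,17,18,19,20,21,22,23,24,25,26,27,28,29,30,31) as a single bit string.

10000101101111100011100100

s1: b1⊕b3⊕b5⊕b7⊕b9⊕b11⊕b13⊕b15⊕b17⊕b19⊕b21⊕b23⊕b25⊕b27⊕b29⊕b31 = 1⊕1⊕0⊕0⊕0⊕0⊕1⊕1⊕1⊕1⊕0⊕0⊕1⊕0⊕1⊕0 = 0
s2: b2⊕b3⊕b6⊕b7⊕b10⊕b11⊕b14⊕b15⊕b18⊕b19⊕b22⊕b23⊕b26⊕b27⊕b30⊕b31 = 0⊕1⊕0⊕0⊕0⊕0⊕0⊕1⊕1⊕1⊕0⊕0⊕1⊕0⊕0⊕0 = 1
s4: b4⊕b5⊕b6⊕b7⊕b12⊕b13⊕b14⊕b15⊕b20⊕b21⊕b22⊕b23⊕b28⊕b29⊕b30⊕b31 = 1⊕0⊕0⊕0⊕1⊕1⊕0⊕1⊕1⊕0⊕0⊕0⊕0⊕1⊕0⊕0 = 0
s8: b8⊕b9⊕b10⊕b11⊕b12⊕b13⊕b14⊕b15⊕b24⊕b25⊕b26⊕b27⊕b28⊕b29⊕b30⊕b31 = 0⊕0⊕0⊕0⊕1⊕1⊕0⊕1⊕1⊕1⊕1⊕0⊕0⊕1⊕0⊕0 = 1
s16: b16⊕b17⊕b18⊕b19⊕b20⊕b21⊕b22⊕b23⊕b24⊕b25⊕b26⊕b27⊕b28⊕b29⊕b30⊕b31 = 0⊕1⊕1⊕1⊕1⊕0⊕0⊕0⊕1⊕1⊕1⊕0⊕0⊕1⊕0⊕0 = 0
Syndrome (s16...s1) = 01010 → position 10.
Flip bit 10: corrected codeword = 1011000001011010111100011100100
Data bits at positions 3,5,6,7,9,10,11,12,13,14,15,17,18,19,20,21,22,23,24,25,26,27,28,29,30,31: 10000101101111100011100100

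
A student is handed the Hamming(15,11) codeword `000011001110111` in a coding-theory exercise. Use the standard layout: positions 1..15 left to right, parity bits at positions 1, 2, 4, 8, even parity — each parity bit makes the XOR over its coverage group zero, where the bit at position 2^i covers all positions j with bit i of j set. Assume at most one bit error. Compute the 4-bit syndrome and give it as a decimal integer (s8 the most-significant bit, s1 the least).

s1: b1⊕b3⊕b5⊕b7⊕b9⊕b11⊕b13⊕b15 = 0⊕0⊕1⊕0⊕1⊕1⊕1⊕1 = 1
s2: b2⊕b3⊕b6⊕b7⊕b10⊕b11⊕b14⊕b15 = 0⊕0⊕1⊕0⊕1⊕1⊕1⊕1 = 1
s4: b4⊕b5⊕b6⊕b7⊕b12⊕b13⊕b14⊕b15 = 0⊕1⊕1⊕0⊕0⊕1⊕1⊕1 = 1
s8: b8⊕b9⊕b10⊕b11⊕b12⊕b13⊕b14⊕b15 = 0⊕1⊕1⊕1⊕0⊕1⊕1⊕1 = 0
Syndrome (s8...s1) = 0111 → position 7.

7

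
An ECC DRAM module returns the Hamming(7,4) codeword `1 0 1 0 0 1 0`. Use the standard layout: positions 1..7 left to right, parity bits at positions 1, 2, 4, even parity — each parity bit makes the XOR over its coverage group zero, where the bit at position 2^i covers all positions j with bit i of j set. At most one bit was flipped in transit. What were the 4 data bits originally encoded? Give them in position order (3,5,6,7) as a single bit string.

s1: b1⊕b3⊕b5⊕b7 = 1⊕1⊕0⊕0 = 0
s2: b2⊕b3⊕b6⊕b7 = 0⊕1⊕1⊕0 = 0
s4: b4⊕b5⊕b6⊕b7 = 0⊕0⊕1⊕0 = 1
Syndrome (s4...s1) = 100 → position 4.
Flip bit 4: corrected codeword = 1011010
Data bits at positions 3,5,6,7: 1010

1010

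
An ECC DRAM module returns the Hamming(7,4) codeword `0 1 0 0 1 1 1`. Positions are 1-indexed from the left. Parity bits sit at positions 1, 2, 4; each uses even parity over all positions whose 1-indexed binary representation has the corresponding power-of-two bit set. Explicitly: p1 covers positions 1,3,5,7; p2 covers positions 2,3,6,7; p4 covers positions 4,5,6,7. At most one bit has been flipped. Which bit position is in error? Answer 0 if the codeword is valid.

6

s1: b1⊕b3⊕b5⊕b7 = 0⊕0⊕1⊕1 = 0
s2: b2⊕b3⊕b6⊕b7 = 1⊕0⊕1⊕1 = 1
s4: b4⊕b5⊕b6⊕b7 = 0⊕1⊕1⊕1 = 1
Syndrome (s4...s1) = 110 → position 6.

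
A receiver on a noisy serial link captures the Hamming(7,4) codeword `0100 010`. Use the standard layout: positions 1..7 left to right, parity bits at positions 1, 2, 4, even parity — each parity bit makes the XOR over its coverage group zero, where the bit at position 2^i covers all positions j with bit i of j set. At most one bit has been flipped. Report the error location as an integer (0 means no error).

s1: b1⊕b3⊕b5⊕b7 = 0⊕0⊕0⊕0 = 0
s2: b2⊕b3⊕b6⊕b7 = 1⊕0⊕1⊕0 = 0
s4: b4⊕b5⊕b6⊕b7 = 0⊕0⊕1⊕0 = 1
Syndrome (s4...s1) = 100 → position 4.

4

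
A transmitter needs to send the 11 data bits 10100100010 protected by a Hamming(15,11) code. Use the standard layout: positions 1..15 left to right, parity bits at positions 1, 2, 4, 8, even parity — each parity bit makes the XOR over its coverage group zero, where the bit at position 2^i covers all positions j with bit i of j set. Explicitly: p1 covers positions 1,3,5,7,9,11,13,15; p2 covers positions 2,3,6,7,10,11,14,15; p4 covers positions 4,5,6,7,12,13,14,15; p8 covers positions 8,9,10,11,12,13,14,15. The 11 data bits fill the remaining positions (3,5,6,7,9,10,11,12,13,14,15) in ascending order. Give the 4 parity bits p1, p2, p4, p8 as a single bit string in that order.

1000

Place data bits at non-power-of-two positions: b3=1, b5=0, b6=1, b7=0, b9=0, b10=1, b11=0, b12=0, b13=0, b14=1, b15=0.
p1 = XOR of data positions {3,5,7,9,11,13,15} = 1⊕0⊕0⊕0⊕0⊕0⊕0 = 1
p2 = XOR of data positions {3,6,7,10,11,14,15} = 1⊕1⊕0⊕1⊕0⊕1⊕0 = 0
p4 = XOR of data positions {5,6,7,12,13,14,15} = 0⊕1⊕0⊕0⊕0⊕1⊕0 = 0
p8 = XOR of data positions {9,10,11,12,13,14,15} = 0⊕1⊕0⊕0⊕0⊕1⊕0 = 0
Parity bits p1,p2,p4,p8 = 1000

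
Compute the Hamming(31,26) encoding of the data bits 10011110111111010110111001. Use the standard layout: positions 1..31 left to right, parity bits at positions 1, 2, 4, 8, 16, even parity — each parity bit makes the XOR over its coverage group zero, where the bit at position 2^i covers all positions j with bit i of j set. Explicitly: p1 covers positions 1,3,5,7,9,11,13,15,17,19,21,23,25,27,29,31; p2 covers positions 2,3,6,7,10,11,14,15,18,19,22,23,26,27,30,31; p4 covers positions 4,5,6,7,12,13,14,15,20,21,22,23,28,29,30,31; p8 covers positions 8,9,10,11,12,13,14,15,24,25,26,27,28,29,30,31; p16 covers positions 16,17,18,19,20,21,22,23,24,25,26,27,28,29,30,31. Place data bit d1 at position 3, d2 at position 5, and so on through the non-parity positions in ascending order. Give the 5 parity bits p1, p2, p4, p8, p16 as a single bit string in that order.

Place data bits at non-power-of-two positions: b3=1, b5=0, b6=0, b7=1, b9=1, b10=1, b11=1, b12=0, b13=1, b14=1, b15=1, b17=1, b18=1, b19=1, b20=0, b21=1, b22=0, b23=1, b24=1, b25=0, b26=1, b27=1, b28=1, b29=0, b30=0, b31=1.
p1 = XOR of data positions {3,5,7,9,11,13,15,17,19,21,23,25,27,29,31} = 1⊕0⊕1⊕1⊕1⊕1⊕1⊕1⊕1⊕1⊕1⊕0⊕1⊕0⊕1 = 0
p2 = XOR of data positions {3,6,7,10,11,14,15,18,19,22,23,26,27,30,31} = 1⊕0⊕1⊕1⊕1⊕1⊕1⊕1⊕1⊕0⊕1⊕1⊕1⊕0⊕1 = 0
p4 = XOR of data positions {5,6,7,12,13,14,15,20,21,22,23,28,29,30,31} = 0⊕0⊕1⊕0⊕1⊕1⊕1⊕0⊕1⊕0⊕1⊕1⊕0⊕0⊕1 = 0
p8 = XOR of data positions {9,10,11,12,13,14,15,24,25,26,27,28,29,30,31} = 1⊕1⊕1⊕0⊕1⊕1⊕1⊕1⊕0⊕1⊕1⊕1⊕0⊕0⊕1 = 1
p16 = XOR of data positions {17,18,19,20,21,22,23,24,25,26,27,28,29,30,31} = 1⊕1⊕1⊕0⊕1⊕0⊕1⊕1⊕0⊕1⊕1⊕1⊕0⊕0⊕1 = 0
Parity bits p1,p2,p4,p8,p16 = 00010

00010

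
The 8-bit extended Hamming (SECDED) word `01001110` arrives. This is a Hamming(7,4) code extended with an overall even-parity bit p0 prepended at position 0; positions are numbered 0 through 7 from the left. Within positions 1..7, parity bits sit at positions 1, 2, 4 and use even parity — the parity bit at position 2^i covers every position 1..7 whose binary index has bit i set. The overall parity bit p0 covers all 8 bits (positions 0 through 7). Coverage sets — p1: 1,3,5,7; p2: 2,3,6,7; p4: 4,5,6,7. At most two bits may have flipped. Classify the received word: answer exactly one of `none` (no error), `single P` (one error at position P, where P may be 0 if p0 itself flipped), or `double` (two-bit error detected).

s1: b1⊕b3⊕b5⊕b7 = 1⊕0⊕1⊕0 = 0
s2: b2⊕b3⊕b6⊕b7 = 0⊕0⊕1⊕0 = 1
s4: b4⊕b5⊕b6⊕b7 = 1⊕1⊕1⊕0 = 1
Syndrome (s4...s1) = 110 → position 6.
Overall parity (XOR of all 8 bits, including p0): 0⊕1⊕0⊕0⊕1⊕1⊕1⊕0 = 0
Overall=0, syndrome position=6 → double-bit error detected (uncorrectable).

double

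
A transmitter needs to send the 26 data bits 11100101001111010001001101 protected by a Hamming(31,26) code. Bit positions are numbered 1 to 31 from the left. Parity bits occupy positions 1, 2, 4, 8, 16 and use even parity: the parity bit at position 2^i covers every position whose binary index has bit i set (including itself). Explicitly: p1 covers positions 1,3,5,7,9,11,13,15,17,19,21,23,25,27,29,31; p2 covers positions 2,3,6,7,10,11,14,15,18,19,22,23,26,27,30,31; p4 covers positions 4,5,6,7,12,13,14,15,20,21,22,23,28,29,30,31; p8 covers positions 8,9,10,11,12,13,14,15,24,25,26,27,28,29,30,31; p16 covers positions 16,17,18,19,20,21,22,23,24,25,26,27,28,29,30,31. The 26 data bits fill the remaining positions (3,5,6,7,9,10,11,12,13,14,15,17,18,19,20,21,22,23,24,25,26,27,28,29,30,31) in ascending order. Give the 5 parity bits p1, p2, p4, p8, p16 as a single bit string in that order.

11010

Place data bits at non-power-of-two positions: b3=1, b5=1, b6=1, b7=0, b9=0, b10=1, b11=0, b12=1, b13=0, b14=0, b15=1, b17=1, b18=1, b19=1, b20=0, b21=1, b22=0, b23=0, b24=0, b25=1, b26=0, b27=0, b28=1, b29=1, b30=0, b31=1.
p1 = XOR of data positions {3,5,7,9,11,13,15,17,19,21,23,25,27,29,31} = 1⊕1⊕0⊕0⊕0⊕0⊕1⊕1⊕1⊕1⊕0⊕1⊕0⊕1⊕1 = 1
p2 = XOR of data positions {3,6,7,10,11,14,15,18,19,22,23,26,27,30,31} = 1⊕1⊕0⊕1⊕0⊕0⊕1⊕1⊕1⊕0⊕0⊕0⊕0⊕0⊕1 = 1
p4 = XOR of data positions {5,6,7,12,13,14,15,20,21,22,23,28,29,30,31} = 1⊕1⊕0⊕1⊕0⊕0⊕1⊕0⊕1⊕0⊕0⊕1⊕1⊕0⊕1 = 0
p8 = XOR of data positions {9,10,11,12,13,14,15,24,25,26,27,28,29,30,31} = 0⊕1⊕0⊕1⊕0⊕0⊕1⊕0⊕1⊕0⊕0⊕1⊕1⊕0⊕1 = 1
p16 = XOR of data positions {17,18,19,20,21,22,23,24,25,26,27,28,29,30,31} = 1⊕1⊕1⊕0⊕1⊕0⊕0⊕0⊕1⊕0⊕0⊕1⊕1⊕0⊕1 = 0
Parity bits p1,p2,p4,p8,p16 = 11010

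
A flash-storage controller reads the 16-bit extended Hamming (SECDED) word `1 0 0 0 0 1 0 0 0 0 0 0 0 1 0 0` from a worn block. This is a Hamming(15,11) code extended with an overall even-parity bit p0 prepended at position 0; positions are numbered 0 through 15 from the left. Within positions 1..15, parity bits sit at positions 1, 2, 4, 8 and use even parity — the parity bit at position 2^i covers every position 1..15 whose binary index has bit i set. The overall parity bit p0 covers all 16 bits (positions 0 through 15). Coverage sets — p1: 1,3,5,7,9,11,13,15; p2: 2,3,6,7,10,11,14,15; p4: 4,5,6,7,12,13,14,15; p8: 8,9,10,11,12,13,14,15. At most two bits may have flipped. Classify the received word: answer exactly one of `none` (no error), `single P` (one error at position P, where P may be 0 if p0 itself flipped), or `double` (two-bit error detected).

s1: b1⊕b3⊕b5⊕b7⊕b9⊕b11⊕b13⊕b15 = 0⊕0⊕1⊕0⊕0⊕0⊕1⊕0 = 0
s2: b2⊕b3⊕b6⊕b7⊕b10⊕b11⊕b14⊕b15 = 0⊕0⊕0⊕0⊕0⊕0⊕0⊕0 = 0
s4: b4⊕b5⊕b6⊕b7⊕b12⊕b13⊕b14⊕b15 = 0⊕1⊕0⊕0⊕0⊕1⊕0⊕0 = 0
s8: b8⊕b9⊕b10⊕b11⊕b12⊕b13⊕b14⊕b15 = 0⊕0⊕0⊕0⊕0⊕1⊕0⊕0 = 1
Syndrome (s8...s1) = 1000 → position 8.
Overall parity (XOR of all 16 bits, including p0): 1⊕0⊕0⊕0⊕0⊕1⊕0⊕0⊕0⊕0⊕0⊕0⊕0⊕1⊕0⊕0 = 1
Overall=1, syndrome position=8 → single-bit error at position 8.

single 8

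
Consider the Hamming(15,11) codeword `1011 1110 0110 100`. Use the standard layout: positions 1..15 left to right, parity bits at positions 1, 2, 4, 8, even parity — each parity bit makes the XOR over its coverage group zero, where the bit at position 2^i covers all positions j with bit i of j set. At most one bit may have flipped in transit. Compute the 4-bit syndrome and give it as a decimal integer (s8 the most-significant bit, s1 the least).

14

s1: b1⊕b3⊕b5⊕b7⊕b9⊕b11⊕b13⊕b15 = 1⊕1⊕1⊕1⊕0⊕1⊕1⊕0 = 0
s2: b2⊕b3⊕b6⊕b7⊕b10⊕b11⊕b14⊕b15 = 0⊕1⊕1⊕1⊕1⊕1⊕0⊕0 = 1
s4: b4⊕b5⊕b6⊕b7⊕b12⊕b13⊕b14⊕b15 = 1⊕1⊕1⊕1⊕0⊕1⊕0⊕0 = 1
s8: b8⊕b9⊕b10⊕b11⊕b12⊕b13⊕b14⊕b15 = 0⊕0⊕1⊕1⊕0⊕1⊕0⊕0 = 1
Syndrome (s8...s1) = 1110 → position 14.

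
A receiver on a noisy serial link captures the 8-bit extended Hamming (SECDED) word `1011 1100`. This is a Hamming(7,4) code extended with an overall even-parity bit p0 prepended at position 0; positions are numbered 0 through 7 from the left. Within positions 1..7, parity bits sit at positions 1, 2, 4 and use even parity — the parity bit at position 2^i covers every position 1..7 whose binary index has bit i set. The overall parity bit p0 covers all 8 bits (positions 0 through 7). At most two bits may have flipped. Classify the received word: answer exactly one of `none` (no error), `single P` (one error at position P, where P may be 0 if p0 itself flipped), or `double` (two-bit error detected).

single 0

s1: b1⊕b3⊕b5⊕b7 = 0⊕1⊕1⊕0 = 0
s2: b2⊕b3⊕b6⊕b7 = 1⊕1⊕0⊕0 = 0
s4: b4⊕b5⊕b6⊕b7 = 1⊕1⊕0⊕0 = 0
Syndrome (s4...s1) = 000 → position 0 (no error).
Overall parity (XOR of all 8 bits, including p0): 1⊕0⊕1⊕1⊕1⊕1⊕0⊕0 = 1
Overall=1, syndrome position=0 → single-bit error at position 0.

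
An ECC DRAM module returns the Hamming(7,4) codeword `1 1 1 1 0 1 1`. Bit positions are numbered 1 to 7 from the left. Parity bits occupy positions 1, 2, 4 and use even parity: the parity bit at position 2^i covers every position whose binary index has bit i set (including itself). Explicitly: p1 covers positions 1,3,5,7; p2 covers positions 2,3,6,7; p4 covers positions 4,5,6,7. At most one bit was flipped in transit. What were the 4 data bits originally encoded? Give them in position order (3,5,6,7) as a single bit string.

1111

s1: b1⊕b3⊕b5⊕b7 = 1⊕1⊕0⊕1 = 1
s2: b2⊕b3⊕b6⊕b7 = 1⊕1⊕1⊕1 = 0
s4: b4⊕b5⊕b6⊕b7 = 1⊕0⊕1⊕1 = 1
Syndrome (s4...s1) = 101 → position 5.
Flip bit 5: corrected codeword = 1111111
Data bits at positions 3,5,6,7: 1111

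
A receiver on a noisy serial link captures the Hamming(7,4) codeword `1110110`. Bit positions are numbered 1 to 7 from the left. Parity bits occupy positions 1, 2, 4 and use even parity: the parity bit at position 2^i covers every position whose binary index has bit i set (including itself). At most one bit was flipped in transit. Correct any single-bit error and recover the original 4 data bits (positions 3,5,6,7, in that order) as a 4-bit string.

0110

s1: b1⊕b3⊕b5⊕b7 = 1⊕1⊕1⊕0 = 1
s2: b2⊕b3⊕b6⊕b7 = 1⊕1⊕1⊕0 = 1
s4: b4⊕b5⊕b6⊕b7 = 0⊕1⊕1⊕0 = 0
Syndrome (s4...s1) = 011 → position 3.
Flip bit 3: corrected codeword = 1100110
Data bits at positions 3,5,6,7: 0110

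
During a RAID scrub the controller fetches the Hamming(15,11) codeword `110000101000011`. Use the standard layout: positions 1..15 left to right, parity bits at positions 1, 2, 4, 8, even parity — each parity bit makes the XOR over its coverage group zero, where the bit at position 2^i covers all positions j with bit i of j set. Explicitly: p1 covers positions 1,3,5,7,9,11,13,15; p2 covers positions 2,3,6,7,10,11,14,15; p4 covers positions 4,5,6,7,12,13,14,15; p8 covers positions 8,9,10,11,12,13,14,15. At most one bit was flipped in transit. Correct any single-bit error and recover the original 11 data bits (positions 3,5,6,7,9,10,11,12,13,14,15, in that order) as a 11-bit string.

s1: b1⊕b3⊕b5⊕b7⊕b9⊕b11⊕b13⊕b15 = 1⊕0⊕0⊕1⊕1⊕0⊕0⊕1 = 0
s2: b2⊕b3⊕b6⊕b7⊕b10⊕b11⊕b14⊕b15 = 1⊕0⊕0⊕1⊕0⊕0⊕1⊕1 = 0
s4: b4⊕b5⊕b6⊕b7⊕b12⊕b13⊕b14⊕b15 = 0⊕0⊕0⊕1⊕0⊕0⊕1⊕1 = 1
s8: b8⊕b9⊕b10⊕b11⊕b12⊕b13⊕b14⊕b15 = 0⊕1⊕0⊕0⊕0⊕0⊕1⊕1 = 1
Syndrome (s8...s1) = 1100 → position 12.
Flip bit 12: corrected codeword = 110000101001011
Data bits at positions 3,5,6,7,9,10,11,12,13,14,15: 00011001011

00011001011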